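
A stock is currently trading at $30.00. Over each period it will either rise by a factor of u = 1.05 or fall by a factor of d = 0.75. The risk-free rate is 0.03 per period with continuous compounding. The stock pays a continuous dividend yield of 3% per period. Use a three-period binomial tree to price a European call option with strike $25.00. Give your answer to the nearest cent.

Per-period risk-free factor R = e^0.03 = 1.0305; dividend-adjusted growth = e^(0.03−0.03) = 1.0000.
Risk-neutral probability p = (1.0000 − 0.75)/(1.05 − 0.75) = 0.2500/0.3000 = 0.8333
Terminal stock prices: S_uuu = 34.73, S_uud = 24.81, S_udd = 17.72, S_ddd = 12.66
Terminal payoffs (S − K): max(9.729, 0) = 9.729, max(-0.1937, 0) = 0, max(-7.281, 0) = 0, max(-12.34, 0) = 0
Node uu (S = 33.08): V_uu = e^(−0.03)·[0.8333·9.7288 + 0.1667·0.0000] = 7.8677
Node ud (S = 23.62): V_ud = e^(−0.03)·[0.8333·0.0000 + 0.1667·0.0000] = 0.0000
Node dd (S = 16.88): V_dd = e^(−0.03)·[0.8333·0.0000 + 0.1667·0.0000] = 0.0000
Node u (S = 31.5): V_u = e^(−0.03)·[0.8333·7.8677 + 0.1667·0.0000] = 6.3626
Node d (S = 22.5): V_d = e^(−0.03)·[0.8333·0.0000 + 0.1667·0.0000] = 0.0000
Node 0 (S = 30): V_0 = e^(−0.03)·[0.8333·6.3626 + 0.1667·0.0000] = 5.1455

$5.15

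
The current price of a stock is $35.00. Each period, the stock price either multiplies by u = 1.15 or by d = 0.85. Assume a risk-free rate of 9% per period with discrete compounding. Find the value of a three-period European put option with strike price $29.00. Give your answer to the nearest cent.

$0.05

Risk-neutral probability p = (1 + 0.09 − 0.85)/(1.15 − 0.85) = 0.2400/0.3000 = 0.8000
Terminal stock prices: S_uuu = 53.23, S_uud = 39.34, S_udd = 29.08, S_ddd = 21.49
Terminal payoffs (K − S): max(-24.23, 0) = 0, max(-10.34, 0) = 0, max(-0.08062, 0) = 0, max(7.506, 0) = 7.506
Node uu (S = 46.29): V_uu = 1/1.09·[0.8000·0.0000 + 0.2000·0.0000] = 0.0000
Node ud (S = 34.21): V_ud = 1/1.09·[0.8000·0.0000 + 0.2000·0.0000] = 0.0000
Node dd (S = 25.29): V_dd = 1/1.09·[0.8000·0.0000 + 0.2000·7.5056] = 1.3772
Node u (S = 40.25): V_u = 1/1.09·[0.8000·0.0000 + 0.2000·0.0000] = 0.0000
Node d (S = 29.75): V_d = 1/1.09·[0.8000·0.0000 + 0.2000·1.3772] = 0.2527
Node 0 (S = 35): V_0 = 1/1.09·[0.8000·0.0000 + 0.2000·0.2527] = 0.0464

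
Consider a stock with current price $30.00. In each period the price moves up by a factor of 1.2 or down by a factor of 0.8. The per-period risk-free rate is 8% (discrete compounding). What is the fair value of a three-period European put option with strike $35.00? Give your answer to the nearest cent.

$2.37

Risk-neutral probability p = (1 + 0.08 − 0.8)/(1.2 − 0.8) = 0.2800/0.4000 = 0.7000
Terminal stock prices: S_uuu = 51.84, S_uud = 34.56, S_udd = 23.04, S_ddd = 15.36
Terminal payoffs (K − S): max(-16.84, 0) = 0, max(0.44, 0) = 0.44, max(11.96, 0) = 11.96, max(19.64, 0) = 19.64
Node uu (S = 43.2): V_uu = 1/1.08·[0.7000·0.0000 + 0.3000·0.4400] = 0.1222
Node ud (S = 28.8): V_ud = 1/1.08·[0.7000·0.4400 + 0.3000·11.9600] = 3.6074
Node dd (S = 19.2): V_dd = 1/1.08·[0.7000·11.9600 + 0.3000·19.6400] = 13.2074
Node u (S = 36): V_u = 1/1.08·[0.7000·0.1222 + 0.3000·3.6074] = 1.0813
Node d (S = 24): V_d = 1/1.08·[0.7000·3.6074 + 0.3000·13.2074] = 6.0069
Node 0 (S = 30): V_0 = 1/1.08·[0.7000·1.0813 + 0.3000·6.0069] = 2.3694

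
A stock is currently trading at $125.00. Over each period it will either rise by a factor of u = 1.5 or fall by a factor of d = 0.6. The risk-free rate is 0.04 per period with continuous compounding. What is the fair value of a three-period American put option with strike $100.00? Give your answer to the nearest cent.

$20.57

Risk-neutral probability p = (e^0.04 − 0.6)/(1.5 − 0.6) = 0.4408/0.9000 = 0.4898
Terminal stock prices: S_uuu = 421.9, S_uud = 168.8, S_udd = 67.5, S_ddd = 27
Terminal payoffs (K − S): max(-321.9, 0) = 0, max(-68.75, 0) = 0, max(32.5, 0) = 32.5, max(73, 0) = 73
Node uu (S = 281.2): continuation = e^(−0.04)·[0.4898·0.0000 + 0.5102·0.0000] = 0.0000; exercise value = 0.0000 ≤ continuation, so V_uu = 0.0000
Node ud (S = 112.5): continuation = e^(−0.04)·[0.4898·0.0000 + 0.5102·32.5000] = 15.9317; exercise value = 0.0000 ≤ continuation, so V_ud = 15.9317
Node dd (S = 45): continuation = e^(−0.04)·[0.4898·32.5000 + 0.5102·73.0000] = 51.0789; exercise value = 55.0000 > continuation, so V_dd = 55.0000 (exercise)
Node u (S = 187.5): continuation = e^(−0.04)·[0.4898·0.0000 + 0.5102·15.9317] = 7.8098; exercise value = 0.0000 ≤ continuation, so V_u = 7.8098
Node d (S = 75): continuation = e^(−0.04)·[0.4898·15.9317 + 0.5102·55.0000] = 34.4584; exercise value = 25.0000 ≤ continuation, so V_d = 34.4584
Node 0 (S = 125): continuation = e^(−0.04)·[0.4898·7.8098 + 0.5102·34.4584] = 20.5668; exercise value = 0.0000 ≤ continuation, so V_0 = 20.5668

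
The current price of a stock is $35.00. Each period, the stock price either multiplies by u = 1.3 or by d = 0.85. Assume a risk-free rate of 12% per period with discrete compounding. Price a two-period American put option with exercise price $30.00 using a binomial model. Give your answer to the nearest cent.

Risk-neutral probability p = (1 + 0.12 − 0.85)/(1.3 − 0.85) = 0.2700/0.4500 = 0.6000
Terminal stock prices: S_uu = 59.15, S_ud = 38.67, S_dd = 25.29
Terminal payoffs (K − S): max(-29.15, 0) = 0, max(-8.675, 0) = 0, max(4.713, 0) = 4.713
Node u (S = 45.5): continuation = 1/1.12·[0.6000·0.0000 + 0.4000·0.0000] = 0.0000; exercise value = 0.0000 ≤ continuation, so V_u = 0.0000
Node d (S = 29.75): continuation = 1/1.12·[0.6000·0.0000 + 0.4000·4.7125] = 1.6830; exercise value = 0.2500 ≤ continuation, so V_d = 1.6830
Node 0 (S = 35): continuation = 1/1.12·[0.6000·0.0000 + 0.4000·1.6830] = 0.6011; exercise value = 0.0000 ≤ continuation, so V_0 = 0.6011

$0.60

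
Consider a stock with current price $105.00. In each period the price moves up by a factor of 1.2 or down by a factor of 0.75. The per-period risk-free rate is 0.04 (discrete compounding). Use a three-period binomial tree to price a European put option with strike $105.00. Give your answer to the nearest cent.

$9.84

Risk-neutral probability p = (1 + 0.04 − 0.75)/(1.2 − 0.75) = 0.2900/0.4500 = 0.6444
Terminal stock prices: S_uuu = 181.4, S_uud = 113.4, S_udd = 70.88, S_ddd = 44.3
Terminal payoffs (K − S): max(-76.44, 0) = 0, max(-8.4, 0) = 0, max(34.12, 0) = 34.12, max(60.7, 0) = 60.7
Node uu (S = 151.2): V_uu = 1/1.04·[0.6444·0.0000 + 0.3556·0.0000] = 0.0000
Node ud (S = 94.5): V_ud = 1/1.04·[0.6444·0.0000 + 0.3556·34.1250] = 11.6667
Node dd (S = 59.06): V_dd = 1/1.04·[0.6444·34.1250 + 0.3556·60.7031] = 41.8990
Node u (S = 126): V_u = 1/1.04·[0.6444·0.0000 + 0.3556·11.6667] = 3.9886
Node d (S = 78.75): V_d = 1/1.04·[0.6444·11.6667 + 0.3556·41.8990] = 21.5538
Node 0 (S = 105): V_0 = 1/1.04·[0.6444·3.9886 + 0.3556·21.5538] = 9.8404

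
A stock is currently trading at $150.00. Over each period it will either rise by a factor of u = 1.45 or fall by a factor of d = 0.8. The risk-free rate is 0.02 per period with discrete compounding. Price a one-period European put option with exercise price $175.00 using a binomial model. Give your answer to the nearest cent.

Risk-neutral probability p = (1 + 0.02 − 0.8)/(1.45 − 0.8) = 0.2200/0.6500 = 0.3385
Terminal stock prices: S_u = 217.5, S_d = 120
Terminal payoffs (K − S): max(-42.5, 0) = 0, max(55, 0) = 55
Node 0 (S = 150): V_0 = 1/1.02·[0.3385·0.0000 + 0.6615·55.0000] = 35.6712

$35.67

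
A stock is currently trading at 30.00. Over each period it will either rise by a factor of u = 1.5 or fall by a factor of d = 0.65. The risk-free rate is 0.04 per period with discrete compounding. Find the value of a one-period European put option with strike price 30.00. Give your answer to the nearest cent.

5.46

Risk-neutral probability p = (1 + 0.04 − 0.65)/(1.5 − 0.65) = 0.3900/0.8500 = 0.4588
Terminal stock prices: S_u = 45, S_d = 19.5
Terminal payoffs (K − S): max(-15, 0) = 0, max(10.5, 0) = 10.5
Node 0 (S = 30): V_0 = 1/1.04·[0.4588·0.0000 + 0.5412·10.5000] = 5.4638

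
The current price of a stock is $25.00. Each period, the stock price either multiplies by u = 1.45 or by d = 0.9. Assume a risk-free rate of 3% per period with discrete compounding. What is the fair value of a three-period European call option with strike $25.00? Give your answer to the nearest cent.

$4.88

Risk-neutral probability p = (1 + 0.03 − 0.9)/(1.45 − 0.9) = 0.1300/0.5500 = 0.2364
Terminal stock prices: S_uuu = 76.22, S_uud = 47.31, S_udd = 29.36, S_ddd = 18.23
Terminal payoffs (S − K): max(51.22, 0) = 51.22, max(22.31, 0) = 22.31, max(4.363, 0) = 4.363, max(-6.775, 0) = 0
Node uu (S = 52.56): V_uu = 1/1.03·[0.2364·51.2156 + 0.7636·22.3062] = 28.2907
Node ud (S = 32.62): V_ud = 1/1.03·[0.2364·22.3062 + 0.7636·4.3625] = 8.3532
Node dd (S = 20.25): V_dd = 1/1.03·[0.2364·4.3625 + 0.7636·0.0000] = 1.0011
Node u (S = 36.25): V_u = 1/1.03·[0.2364·28.2907 + 0.7636·8.3532] = 12.6851
Node d (S = 22.5): V_d = 1/1.03·[0.2364·8.3532 + 0.7636·1.0011] = 2.6591
Node 0 (S = 25): V_0 = 1/1.03·[0.2364·12.6851 + 0.7636·2.6591] = 4.8824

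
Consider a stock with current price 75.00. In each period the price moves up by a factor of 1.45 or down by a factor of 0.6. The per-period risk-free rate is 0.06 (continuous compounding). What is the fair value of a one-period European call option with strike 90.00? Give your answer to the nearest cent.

Risk-neutral probability p = (e^0.06 − 0.6)/(1.45 − 0.6) = 0.4618/0.8500 = 0.5433
Terminal stock prices: S_u = 108.8, S_d = 45
Terminal payoffs (S − K): max(18.75, 0) = 18.75, max(-45, 0) = 0
Node 0 (S = 75): V_0 = e^(−0.06)·[0.5433·18.7500 + 0.4567·0.0000] = 9.5943

9.59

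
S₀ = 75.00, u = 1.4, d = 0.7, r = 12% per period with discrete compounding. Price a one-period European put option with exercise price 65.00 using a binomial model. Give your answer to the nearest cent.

4.46

Risk-neutral probability p = (1 + 0.12 − 0.7)/(1.4 − 0.7) = 0.4200/0.7000 = 0.6000
Terminal stock prices: S_u = 105, S_d = 52.5
Terminal payoffs (K − S): max(-40, 0) = 0, max(12.5, 0) = 12.5
Node 0 (S = 75): V_0 = 1/1.12·[0.6000·0.0000 + 0.4000·12.5000] = 4.4643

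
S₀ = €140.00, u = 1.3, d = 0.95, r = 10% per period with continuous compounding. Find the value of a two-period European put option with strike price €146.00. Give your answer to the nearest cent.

€4.99

Risk-neutral probability p = (e^0.1 − 0.95)/(1.3 − 0.95) = 0.1552/0.3500 = 0.4433
Terminal stock prices: S_uu = 236.6, S_ud = 172.9, S_dd = 126.3
Terminal payoffs (K − S): max(-90.6, 0) = 0, max(-26.9, 0) = 0, max(19.65, 0) = 19.65
Node u (S = 182): V_u = e^(−0.1)·[0.4433·0.0000 + 0.5567·0.0000] = 0.0000
Node d (S = 133): V_d = e^(−0.1)·[0.4433·0.0000 + 0.5567·19.6500] = 9.8973
Node 0 (S = 140): V_0 = e^(−0.1)·[0.4433·0.0000 + 0.5567·9.8973] = 4.9851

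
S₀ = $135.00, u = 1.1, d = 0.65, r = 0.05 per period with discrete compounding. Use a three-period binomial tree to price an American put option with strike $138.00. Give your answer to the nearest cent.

Risk-neutral probability p = (1 + 0.05 − 0.65)/(1.1 − 0.65) = 0.4000/0.4500 = 0.8889
Terminal stock prices: S_uuu = 179.7, S_uud = 106.2, S_udd = 62.74, S_ddd = 37.07
Terminal payoffs (K − S): max(-41.69, 0) = 0, max(31.82, 0) = 31.82, max(75.26, 0) = 75.26, max(100.9, 0) = 100.9
Node uu (S = 163.4): continuation = 1/1.05·[0.8889·0.0000 + 0.1111·31.8225] = 3.3675; exercise value = 0.0000 ≤ continuation, so V_uu = 3.3675
Node ud (S = 96.53): continuation = 1/1.05·[0.8889·31.8225 + 0.1111·75.2587] = 34.9036; exercise value = 41.4750 > continuation, so V_ud = 41.4750 (exercise)
Node dd (S = 57.04): continuation = 1/1.05·[0.8889·75.2587 + 0.1111·100.9256] = 74.3911; exercise value = 80.9625 > continuation, so V_dd = 80.9625 (exercise)
Node u (S = 148.5): continuation = 1/1.05·[0.8889·3.3675 + 0.1111·41.4750] = 7.2396; exercise value = 0.0000 ≤ continuation, so V_u = 7.2396
Node d (S = 87.75): continuation = 1/1.05·[0.8889·41.4750 + 0.1111·80.9625] = 43.6786; exercise value = 50.2500 > continuation, so V_d = 50.2500 (exercise)
Node 0 (S = 135): continuation = 1/1.05·[0.8889·7.2396 + 0.1111·50.2500] = 11.4463; exercise value = 3.0000 ≤ continuation, so V_0 = 11.4463

$11.45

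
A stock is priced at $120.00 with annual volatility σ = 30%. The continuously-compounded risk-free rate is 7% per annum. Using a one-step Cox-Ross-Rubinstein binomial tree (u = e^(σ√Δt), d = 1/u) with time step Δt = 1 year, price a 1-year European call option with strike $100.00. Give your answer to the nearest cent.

$31.47

CRR parameters: u = e^(σ√Δt) = e^(0.3·√1) = 1.3499, d = 1/u = 0.7408
Per-period rate: rΔt = 0.07·1 = 0.07, so R = e^0.07 = 1.0725
Risk-neutral probability p = (e^0.07 − 0.7408)/(1.3499 − 0.7408) = 0.3317/0.6090 = 0.5446
Terminal stock prices: S_u = 162, S_d = 88.9
Terminal payoffs (S − K): max(61.98, 0) = 61.98, max(-11.1, 0) = 0
Node 0 (S = 120): V_0 = e^(−0.07)·[0.5446·61.9831 + 0.4554·0.0000] = 31.4745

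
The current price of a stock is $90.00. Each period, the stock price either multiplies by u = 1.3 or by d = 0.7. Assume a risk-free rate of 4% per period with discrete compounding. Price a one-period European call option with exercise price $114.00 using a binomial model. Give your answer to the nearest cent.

$1.63

Risk-neutral probability p = (1 + 0.04 − 0.7)/(1.3 − 0.7) = 0.3400/0.6000 = 0.5667
Terminal stock prices: S_u = 117, S_d = 63
Terminal payoffs (S − K): max(3, 0) = 3, max(-51, 0) = 0
Node 0 (S = 90): V_0 = 1/1.04·[0.5667·3.0000 + 0.4333·0.0000] = 1.6346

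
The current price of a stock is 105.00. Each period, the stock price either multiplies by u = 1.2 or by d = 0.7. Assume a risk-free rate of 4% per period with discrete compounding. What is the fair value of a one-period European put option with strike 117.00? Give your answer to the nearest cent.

13.38

Risk-neutral probability p = (1 + 0.04 − 0.7)/(1.2 − 0.7) = 0.3400/0.5000 = 0.6800
Terminal stock prices: S_u = 126, S_d = 73.5
Terminal payoffs (K − S): max(-9, 0) = 0, max(43.5, 0) = 43.5
Node 0 (S = 105): V_0 = 1/1.04·[0.6800·0.0000 + 0.3200·43.5000] = 13.3846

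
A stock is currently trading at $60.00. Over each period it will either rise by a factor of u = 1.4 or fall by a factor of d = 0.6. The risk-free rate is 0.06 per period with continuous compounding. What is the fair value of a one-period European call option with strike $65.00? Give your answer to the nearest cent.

Risk-neutral probability p = (e^0.06 − 0.6)/(1.4 − 0.6) = 0.4618/0.8000 = 0.5773
Terminal stock prices: S_u = 84, S_d = 36
Terminal payoffs (S − K): max(19, 0) = 19, max(-29, 0) = 0
Node 0 (S = 60): V_0 = e^(−0.06)·[0.5773·19.0000 + 0.4227·0.0000] = 10.3299

$10.33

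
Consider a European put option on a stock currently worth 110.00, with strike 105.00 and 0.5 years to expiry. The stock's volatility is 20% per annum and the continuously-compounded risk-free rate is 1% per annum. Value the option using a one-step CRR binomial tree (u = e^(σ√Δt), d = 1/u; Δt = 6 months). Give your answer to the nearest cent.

CRR parameters: u = e^(σ√Δt) = e^(0.2·√0.5) = 1.1519, d = 1/u = 0.8681
Per-period rate: rΔt = 0.01·0.5 = 0.005, so R = e^0.005 = 1.0050
Risk-neutral probability p = (e^0.005 − 0.8681)/(1.1519 − 0.8681) = 0.1369/0.2838 = 0.4824
Terminal stock prices: S_u = 126.7, S_d = 95.49
Terminal payoffs (K − S): max(-21.71, 0) = 0, max(9.506, 0) = 9.506
Node 0 (S = 110): V_0 = e^(−0.005)·[0.4824·0.0000 + 0.5176·9.5064] = 4.8963

4.90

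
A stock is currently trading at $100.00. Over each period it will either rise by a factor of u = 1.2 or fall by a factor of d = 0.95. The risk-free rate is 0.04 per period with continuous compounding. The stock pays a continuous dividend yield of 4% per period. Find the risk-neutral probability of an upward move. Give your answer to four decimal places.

p = 0.2000

Per-period risk-free factor R = e^0.04 = 1.0408; dividend-adjusted growth = e^(0.04−0.04) = 1.0000.
Risk-neutral probability p = (1.0000 − 0.95)/(1.2 − 0.95) = 0.0500/0.2500 = 0.2000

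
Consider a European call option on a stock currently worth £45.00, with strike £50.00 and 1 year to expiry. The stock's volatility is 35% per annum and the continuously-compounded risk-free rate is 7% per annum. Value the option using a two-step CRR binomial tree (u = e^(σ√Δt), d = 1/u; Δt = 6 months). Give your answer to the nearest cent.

£5.77

CRR parameters: u = e^(σ√Δt) = e^(0.35·√0.5) = 1.2808, d = 1/u = 0.7808
Per-period rate: rΔt = 0.07·0.5 = 0.035, so R = e^0.035 = 1.0356
Risk-neutral probability p = (e^0.035 − 0.7808)/(1.2808 − 0.7808) = 0.2549/0.5000 = 0.5097
Terminal stock prices: S_uu = 73.82, S_ud = 45, S_dd = 27.43
Terminal payoffs (S − K): max(23.82, 0) = 23.82, max(-5, 0) = 0, max(-22.57, 0) = 0
Node u (S = 57.64): V_u = e^(−0.035)·[0.5097·23.8206 + 0.4903·0.0000] = 11.7232
Node d (S = 35.13): V_d = e^(−0.035)·[0.5097·0.0000 + 0.4903·0.0000] = 0.0000
Node 0 (S = 45): V_0 = e^(−0.035)·[0.5097·11.7232 + 0.4903·0.0000] = 5.7695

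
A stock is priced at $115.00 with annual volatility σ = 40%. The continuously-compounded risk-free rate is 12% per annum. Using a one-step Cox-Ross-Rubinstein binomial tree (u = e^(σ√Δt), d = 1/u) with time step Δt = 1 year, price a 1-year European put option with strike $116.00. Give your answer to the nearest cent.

$15.31

CRR parameters: u = e^(σ√Δt) = e^(0.4·√1) = 1.4918, d = 1/u = 0.6703
Per-period rate: rΔt = 0.12·1 = 0.12, so R = e^0.12 = 1.1275
Risk-neutral probability p = (e^0.12 − 0.6703)/(1.4918 − 0.6703) = 0.4572/0.8215 = 0.5565
Terminal stock prices: S_u = 171.6, S_d = 77.09
Terminal payoffs (K − S): max(-55.56, 0) = 0, max(38.91, 0) = 38.91
Node 0 (S = 115): V_0 = e^(−0.12)·[0.5565·0.0000 + 0.4435·38.9132] = 15.3061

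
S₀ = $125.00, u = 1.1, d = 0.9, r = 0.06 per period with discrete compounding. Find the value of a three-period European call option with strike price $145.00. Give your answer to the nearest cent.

$9.19

Risk-neutral probability p = (1 + 0.06 − 0.9)/(1.1 − 0.9) = 0.1600/0.2000 = 0.8000
Terminal stock prices: S_uuu = 166.4, S_uud = 136.1, S_udd = 111.4, S_ddd = 91.13
Terminal payoffs (S − K): max(21.38, 0) = 21.38, max(-8.875, 0) = 0, max(-33.62, 0) = 0, max(-53.87, 0) = 0
Node uu (S = 151.3): V_uu = 1/1.06·[0.8000·21.3750 + 0.2000·0.0000] = 16.1321
Node ud (S = 123.8): V_ud = 1/1.06·[0.8000·0.0000 + 0.2000·0.0000] = 0.0000
Node dd (S = 101.2): V_dd = 1/1.06·[0.8000·0.0000 + 0.2000·0.0000] = 0.0000
Node u (S = 137.5): V_u = 1/1.06·[0.8000·16.1321 + 0.2000·0.0000] = 12.1752
Node d (S = 112.5): V_d = 1/1.06·[0.8000·0.0000 + 0.2000·0.0000] = 0.0000
Node 0 (S = 125): V_0 = 1/1.06·[0.8000·12.1752 + 0.2000·0.0000] = 9.1888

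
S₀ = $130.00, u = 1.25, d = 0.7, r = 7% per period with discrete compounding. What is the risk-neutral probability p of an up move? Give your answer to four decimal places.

Risk-neutral probability p = (1 + 0.07 − 0.7)/(1.25 − 0.7) = 0.3700/0.5500 = 0.6727

p = 0.6727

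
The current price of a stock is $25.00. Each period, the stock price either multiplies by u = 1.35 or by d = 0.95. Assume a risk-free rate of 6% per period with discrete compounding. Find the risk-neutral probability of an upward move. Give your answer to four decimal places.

p = 0.2750

Risk-neutral probability p = (1 + 0.06 − 0.95)/(1.35 − 0.95) = 0.1100/0.4000 = 0.2750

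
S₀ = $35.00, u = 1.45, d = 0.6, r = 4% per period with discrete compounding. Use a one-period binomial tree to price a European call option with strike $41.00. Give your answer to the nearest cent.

$4.85

Risk-neutral probability p = (1 + 0.04 − 0.6)/(1.45 − 0.6) = 0.4400/0.8500 = 0.5176
Terminal stock prices: S_u = 50.75, S_d = 21
Terminal payoffs (S − K): max(9.75, 0) = 9.75, max(-20, 0) = 0
Node 0 (S = 35): V_0 = 1/1.04·[0.5176·9.7500 + 0.4824·0.0000] = 4.8529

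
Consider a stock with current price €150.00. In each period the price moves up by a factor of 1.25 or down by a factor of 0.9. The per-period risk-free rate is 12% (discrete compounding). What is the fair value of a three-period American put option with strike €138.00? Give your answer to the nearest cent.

€1.81

Risk-neutral probability p = (1 + 0.12 − 0.9)/(1.25 − 0.9) = 0.2200/0.3500 = 0.6286
Terminal stock prices: S_uuu = 293, S_uud = 210.9, S_udd = 151.9, S_ddd = 109.4
Terminal payoffs (K − S): max(-155, 0) = 0, max(-72.94, 0) = 0, max(-13.88, 0) = 0, max(28.65, 0) = 28.65
Node uu (S = 234.4): continuation = 1/1.12·[0.6286·0.0000 + 0.3714·0.0000] = 0.0000; exercise value = 0.0000 ≤ continuation, so V_uu = 0.0000
Node ud (S = 168.8): continuation = 1/1.12·[0.6286·0.0000 + 0.3714·0.0000] = 0.0000; exercise value = 0.0000 ≤ continuation, so V_ud = 0.0000
Node dd (S = 121.5): continuation = 1/1.12·[0.6286·0.0000 + 0.3714·28.6500] = 9.5013; exercise value = 16.5000 > continuation, so V_dd = 16.5000 (exercise)
Node u (S = 187.5): continuation = 1/1.12·[0.6286·0.0000 + 0.3714·0.0000] = 0.0000; exercise value = 0.0000 ≤ continuation, so V_u = 0.0000
Node d (S = 135): continuation = 1/1.12·[0.6286·0.0000 + 0.3714·16.5000] = 5.4719; exercise value = 3.0000 ≤ continuation, so V_d = 5.4719
Node 0 (S = 150): continuation = 1/1.12·[0.6286·0.0000 + 0.3714·5.4719] = 1.8147; exercise value = 0.0000 ≤ continuation, so V_0 = 1.8147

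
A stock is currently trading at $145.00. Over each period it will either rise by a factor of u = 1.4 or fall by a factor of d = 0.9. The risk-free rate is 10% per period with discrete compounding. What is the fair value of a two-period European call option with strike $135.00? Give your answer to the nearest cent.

Risk-neutral probability p = (1 + 0.1 − 0.9)/(1.4 − 0.9) = 0.2000/0.5000 = 0.4000
Terminal stock prices: S_uu = 284.2, S_ud = 182.7, S_dd = 117.5
Terminal payoffs (S − K): max(149.2, 0) = 149.2, max(47.7, 0) = 47.7, max(-17.55, 0) = 0
Node u (S = 203): V_u = 1/1.1·[0.4000·149.2000 + 0.6000·47.7000] = 80.2727
Node d (S = 130.5): V_d = 1/1.1·[0.4000·47.7000 + 0.6000·0.0000] = 17.3455
Node 0 (S = 145): V_0 = 1/1.1·[0.4000·80.2727 + 0.6000·17.3455] = 38.6512

$38.65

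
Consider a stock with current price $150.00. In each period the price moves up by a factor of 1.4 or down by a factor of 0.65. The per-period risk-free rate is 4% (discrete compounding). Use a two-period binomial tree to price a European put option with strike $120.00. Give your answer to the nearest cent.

$12.06

Risk-neutral probability p = (1 + 0.04 − 0.65)/(1.4 − 0.65) = 0.3900/0.7500 = 0.5200
Terminal stock prices: S_uu = 294, S_ud = 136.5, S_dd = 63.38
Terminal payoffs (K − S): max(-174, 0) = 0, max(-16.5, 0) = 0, max(56.62, 0) = 56.62
Node u (S = 210): V_u = 1/1.04·[0.5200·0.0000 + 0.4800·0.0000] = 0.0000
Node d (S = 97.5): V_d = 1/1.04·[0.5200·0.0000 + 0.4800·56.6250] = 26.1346
Node 0 (S = 150): V_0 = 1/1.04·[0.5200·0.0000 + 0.4800·26.1346] = 12.0621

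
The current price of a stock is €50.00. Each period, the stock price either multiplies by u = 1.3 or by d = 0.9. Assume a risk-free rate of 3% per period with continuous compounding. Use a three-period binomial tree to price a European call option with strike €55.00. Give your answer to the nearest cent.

Risk-neutral probability p = (e^0.03 − 0.9)/(1.3 − 0.9) = 0.1305/0.4000 = 0.3261
Terminal stock prices: S_uuu = 109.9, S_uud = 76.05, S_udd = 52.65, S_ddd = 36.45
Terminal payoffs (S − K): max(54.85, 0) = 54.85, max(21.05, 0) = 21.05, max(-2.35, 0) = 0, max(-18.55, 0) = 0
Node uu (S = 84.5): V_uu = e^(−0.03)·[0.3261·54.8500 + 0.6739·21.0500] = 31.1255
Node ud (S = 58.5): V_ud = e^(−0.03)·[0.3261·21.0500 + 0.6739·0.0000] = 6.6623
Node dd (S = 40.5): V_dd = e^(−0.03)·[0.3261·0.0000 + 0.6739·0.0000] = 0.0000
Node u (S = 65): V_u = e^(−0.03)·[0.3261·31.1255 + 0.6739·6.6623] = 14.2079
Node d (S = 45): V_d = e^(−0.03)·[0.3261·6.6623 + 0.6739·0.0000] = 2.1086
Node 0 (S = 50): V_0 = e^(−0.03)·[0.3261·14.2079 + 0.6739·2.1086] = 5.8757

€5.88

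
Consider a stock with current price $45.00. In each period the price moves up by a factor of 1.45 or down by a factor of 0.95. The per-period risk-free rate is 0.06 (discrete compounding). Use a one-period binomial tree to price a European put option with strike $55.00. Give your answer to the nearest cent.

Risk-neutral probability p = (1 + 0.06 − 0.95)/(1.45 − 0.95) = 0.1100/0.5000 = 0.2200
Terminal stock prices: S_u = 65.25, S_d = 42.75
Terminal payoffs (K − S): max(-10.25, 0) = 0, max(12.25, 0) = 12.25
Node 0 (S = 45): V_0 = 1/1.06·[0.2200·0.0000 + 0.7800·12.2500] = 9.0142

$9.01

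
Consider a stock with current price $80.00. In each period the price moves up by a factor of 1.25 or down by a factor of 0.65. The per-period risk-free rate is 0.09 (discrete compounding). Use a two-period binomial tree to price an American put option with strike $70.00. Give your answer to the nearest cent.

$5.23

Risk-neutral probability p = (1 + 0.09 − 0.65)/(1.25 − 0.65) = 0.4400/0.6000 = 0.7333
Terminal stock prices: S_uu = 125, S_ud = 65, S_dd = 33.8
Terminal payoffs (K − S): max(-55, 0) = 0, max(5, 0) = 5, max(36.2, 0) = 36.2
Node u (S = 100): continuation = 1/1.09·[0.7333·0.0000 + 0.2667·5.0000] = 1.2232; exercise value = 0.0000 ≤ continuation, so V_u = 1.2232
Node d (S = 52): continuation = 1/1.09·[0.7333·5.0000 + 0.2667·36.2000] = 12.2202; exercise value = 18.0000 > continuation, so V_d = 18.0000 (exercise)
Node 0 (S = 80): continuation = 1/1.09·[0.7333·1.2232 + 0.2667·18.0000] = 5.2266; exercise value = 0.0000 ≤ continuation, so V_0 = 5.2266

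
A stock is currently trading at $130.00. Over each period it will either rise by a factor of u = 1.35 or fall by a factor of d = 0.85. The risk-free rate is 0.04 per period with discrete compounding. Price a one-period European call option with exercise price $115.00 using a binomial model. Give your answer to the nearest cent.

$22.11

Risk-neutral probability p = (1 + 0.04 − 0.85)/(1.35 − 0.85) = 0.1900/0.5000 = 0.3800
Terminal stock prices: S_u = 175.5, S_d = 110.5
Terminal payoffs (S − K): max(60.5, 0) = 60.5, max(-4.5, 0) = 0
Node 0 (S = 130): V_0 = 1/1.04·[0.3800·60.5000 + 0.6200·0.0000] = 22.1058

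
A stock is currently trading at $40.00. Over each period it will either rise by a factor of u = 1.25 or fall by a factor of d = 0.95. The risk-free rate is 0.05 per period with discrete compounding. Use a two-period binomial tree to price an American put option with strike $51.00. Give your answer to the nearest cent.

$11.00

Risk-neutral probability p = (1 + 0.05 − 0.95)/(1.25 − 0.95) = 0.1000/0.3000 = 0.3333
Terminal stock prices: S_uu = 62.5, S_ud = 47.5, S_dd = 36.1
Terminal payoffs (K − S): max(-11.5, 0) = 0, max(3.5, 0) = 3.5, max(14.9, 0) = 14.9
Node u (S = 50): continuation = 1/1.05·[0.3333·0.0000 + 0.6667·3.5000] = 2.2222; exercise value = 1.0000 ≤ continuation, so V_u = 2.2222
Node d (S = 38): continuation = 1/1.05·[0.3333·3.5000 + 0.6667·14.9000] = 10.5714; exercise value = 13.0000 > continuation, so V_d = 13.0000 (exercise)
Node 0 (S = 40): continuation = 1/1.05·[0.3333·2.2222 + 0.6667·13.0000] = 8.9594; exercise value = 11.0000 > continuation, so V_0 = 11.0000 (exercise)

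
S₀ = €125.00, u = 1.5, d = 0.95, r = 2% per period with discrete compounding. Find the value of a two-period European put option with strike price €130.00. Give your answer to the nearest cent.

Risk-neutral probability p = (1 + 0.02 − 0.95)/(1.5 − 0.95) = 0.0700/0.5500 = 0.1273
Terminal stock prices: S_uu = 281.2, S_ud = 178.1, S_dd = 112.8
Terminal payoffs (K − S): max(-151.2, 0) = 0, max(-48.12, 0) = 0, max(17.19, 0) = 17.19
Node u (S = 187.5): V_u = 1/1.02·[0.1273·0.0000 + 0.8727·0.0000] = 0.0000
Node d (S = 118.8): V_d = 1/1.02·[0.1273·0.0000 + 0.8727·17.1875] = 14.7059
Node 0 (S = 125): V_0 = 1/1.02·[0.1273·0.0000 + 0.8727·14.7059] = 12.5826

€12.58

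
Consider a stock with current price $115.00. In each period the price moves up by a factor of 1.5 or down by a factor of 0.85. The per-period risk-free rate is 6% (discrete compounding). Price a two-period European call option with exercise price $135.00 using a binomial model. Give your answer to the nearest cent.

Risk-neutral probability p = (1 + 0.06 − 0.85)/(1.5 − 0.85) = 0.2100/0.6500 = 0.3231
Terminal stock prices: S_uu = 258.8, S_ud = 146.6, S_dd = 83.09
Terminal payoffs (S − K): max(123.8, 0) = 123.8, max(11.62, 0) = 11.62, max(-51.91, 0) = 0
Node u (S = 172.5): V_u = 1/1.06·[0.3231·123.7500 + 0.6769·11.6250] = 45.1415
Node d (S = 97.75): V_d = 1/1.06·[0.3231·11.6250 + 0.6769·0.0000] = 3.5432
Node 0 (S = 115): V_0 = 1/1.06·[0.3231·45.1415 + 0.6769·3.5432] = 16.0214

$16.02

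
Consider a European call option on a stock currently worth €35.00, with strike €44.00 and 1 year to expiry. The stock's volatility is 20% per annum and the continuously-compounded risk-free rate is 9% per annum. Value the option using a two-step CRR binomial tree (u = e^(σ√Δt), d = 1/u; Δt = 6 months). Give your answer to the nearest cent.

€0.88

CRR parameters: u = e^(σ√Δt) = e^(0.2·√0.5) = 1.1519, d = 1/u = 0.8681
Per-period rate: rΔt = 0.09·0.5 = 0.045, so R = e^0.045 = 1.0460
Risk-neutral probability p = (e^0.045 − 0.8681)/(1.1519 − 0.8681) = 0.1779/0.2838 = 0.6269
Terminal stock prices: S_uu = 46.44, S_ud = 35, S_dd = 26.38
Terminal payoffs (S − K): max(2.441, 0) = 2.441, max(-9, 0) = 0, max(-17.62, 0) = 0
Node u (S = 40.32): V_u = e^(−0.045)·[0.6269·2.4414 + 0.3731·0.0000] = 1.4631
Node d (S = 30.38): V_d = e^(−0.045)·[0.6269·0.0000 + 0.3731·0.0000] = 0.0000
Node 0 (S = 35): V_0 = e^(−0.045)·[0.6269·1.4631 + 0.3731·0.0000] = 0.8769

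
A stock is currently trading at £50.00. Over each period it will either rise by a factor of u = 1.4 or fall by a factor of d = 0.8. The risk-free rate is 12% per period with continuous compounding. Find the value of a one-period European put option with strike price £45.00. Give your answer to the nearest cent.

£2.01

Risk-neutral probability p = (e^0.12 − 0.8)/(1.4 − 0.8) = 0.3275/0.6000 = 0.5458
Terminal stock prices: S_u = 70, S_d = 40
Terminal payoffs (K − S): max(-25, 0) = 0, max(5, 0) = 5
Node 0 (S = 50): V_0 = e^(−0.12)·[0.5458·0.0000 + 0.4542·5.0000] = 2.0141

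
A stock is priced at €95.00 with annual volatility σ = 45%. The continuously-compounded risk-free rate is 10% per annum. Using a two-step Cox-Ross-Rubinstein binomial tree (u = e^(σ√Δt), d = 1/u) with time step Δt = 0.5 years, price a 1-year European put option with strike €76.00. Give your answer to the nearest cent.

CRR parameters: u = e^(σ√Δt) = e^(0.45·√0.5) = 1.3746, d = 1/u = 0.7275
Per-period rate: rΔt = 0.1·0.5 = 0.05, so R = e^0.05 = 1.0513
Risk-neutral probability p = (e^0.05 − 0.7275)/(1.3746 − 0.7275) = 0.3238/0.6472 = 0.5003
Terminal stock prices: S_uu = 179.5, S_ud = 95, S_dd = 50.27
Terminal payoffs (K − S): max(-103.5, 0) = 0, max(-19, 0) = 0, max(25.73, 0) = 25.73
Node u (S = 130.6): V_u = e^(−0.05)·[0.5003·0.0000 + 0.4997·0.0000] = 0.0000
Node d (S = 69.11): V_d = e^(−0.05)·[0.5003·0.0000 + 0.4997·25.7264] = 12.2276
Node 0 (S = 95): V_0 = e^(−0.05)·[0.5003·0.0000 + 0.4997·12.2276] = 5.8117

€5.81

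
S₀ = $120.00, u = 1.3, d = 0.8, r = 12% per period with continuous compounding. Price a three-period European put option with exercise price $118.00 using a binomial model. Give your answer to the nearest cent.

$4.58

Risk-neutral probability p = (e^0.12 − 0.8)/(1.3 − 0.8) = 0.3275/0.5000 = 0.6550
Terminal stock prices: S_uuu = 263.6, S_uud = 162.2, S_udd = 99.84, S_ddd = 61.44
Terminal payoffs (K − S): max(-145.6, 0) = 0, max(-44.24, 0) = 0, max(18.16, 0) = 18.16, max(56.56, 0) = 56.56
Node uu (S = 202.8): V_uu = e^(−0.12)·[0.6550·0.0000 + 0.3450·0.0000] = 0.0000
Node ud (S = 124.8): V_ud = e^(−0.12)·[0.6550·0.0000 + 0.3450·18.1600] = 5.5568
Node dd (S = 76.8): V_dd = e^(−0.12)·[0.6550·18.1600 + 0.3450·56.5600] = 27.8566
Node u (S = 156): V_u = e^(−0.12)·[0.6550·0.0000 + 0.3450·5.5568] = 1.7004
Node d (S = 96): V_d = e^(−0.12)·[0.6550·5.5568 + 0.3450·27.8566] = 11.7520
Node 0 (S = 120): V_0 = e^(−0.12)·[0.6550·1.7004 + 0.3450·11.7520] = 4.5838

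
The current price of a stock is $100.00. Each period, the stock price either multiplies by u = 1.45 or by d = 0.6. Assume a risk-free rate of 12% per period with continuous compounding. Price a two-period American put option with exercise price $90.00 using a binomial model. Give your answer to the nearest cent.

Risk-neutral probability p = (e^0.12 − 0.6)/(1.45 − 0.6) = 0.5275/0.8500 = 0.6206
Terminal stock prices: S_uu = 210.2, S_ud = 87, S_dd = 36
Terminal payoffs (K − S): max(-120.2, 0) = 0, max(3, 0) = 3, max(54, 0) = 54
Node u (S = 145): continuation = e^(−0.12)·[0.6206·0.0000 + 0.3794·3.0000] = 1.0095; exercise value = 0.0000 ≤ continuation, so V_u = 1.0095
Node d (S = 60): continuation = e^(−0.12)·[0.6206·3.0000 + 0.3794·54.0000] = 19.8228; exercise value = 30.0000 > continuation, so V_d = 30.0000 (exercise)
Node 0 (S = 100): continuation = e^(−0.12)·[0.6206·1.0095 + 0.3794·30.0000] = 10.6510; exercise value = 0.0000 ≤ continuation, so V_0 = 10.6510

$10.65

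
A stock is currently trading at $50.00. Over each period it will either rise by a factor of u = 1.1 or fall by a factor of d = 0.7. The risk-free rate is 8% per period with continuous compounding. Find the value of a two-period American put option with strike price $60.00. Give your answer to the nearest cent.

$10.00

Risk-neutral probability p = (e^0.08 − 0.7)/(1.1 − 0.7) = 0.3833/0.4000 = 0.9582
Terminal stock prices: S_uu = 60.5, S_ud = 38.5, S_dd = 24.5
Terminal payoffs (K − S): max(-0.5, 0) = 0, max(21.5, 0) = 21.5, max(35.5, 0) = 35.5
Node u (S = 55): continuation = e^(−0.08)·[0.9582·0.0000 + 0.0418·21.5000] = 0.8293; exercise value = 5.0000 > continuation, so V_u = 5.0000 (exercise)
Node d (S = 35): continuation = e^(−0.08)·[0.9582·21.5000 + 0.0418·35.5000] = 20.3870; exercise value = 25.0000 > continuation, so V_d = 25.0000 (exercise)
Node 0 (S = 50): continuation = e^(−0.08)·[0.9582·5.0000 + 0.0418·25.0000] = 5.3870; exercise value = 10.0000 > continuation, so V_0 = 10.0000 (exercise)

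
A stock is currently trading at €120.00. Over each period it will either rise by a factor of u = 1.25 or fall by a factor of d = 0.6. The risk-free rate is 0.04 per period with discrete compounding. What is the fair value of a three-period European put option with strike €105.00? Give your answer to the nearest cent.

€11.98

Risk-neutral probability p = (1 + 0.04 − 0.6)/(1.25 − 0.6) = 0.4400/0.6500 = 0.6769
Terminal stock prices: S_uuu = 234.4, S_uud = 112.5, S_udd = 54, S_ddd = 25.92
Terminal payoffs (K − S): max(-129.4, 0) = 0, max(-7.5, 0) = 0, max(51, 0) = 51, max(79.08, 0) = 79.08
Node uu (S = 187.5): V_uu = 1/1.04·[0.6769·0.0000 + 0.3231·0.0000] = 0.0000
Node ud (S = 90): V_ud = 1/1.04·[0.6769·0.0000 + 0.3231·51.0000] = 15.8432
Node dd (S = 43.2): V_dd = 1/1.04·[0.6769·51.0000 + 0.3231·79.0800] = 57.7615
Node u (S = 150): V_u = 1/1.04·[0.6769·0.0000 + 0.3231·15.8432] = 4.9217
Node d (S = 72): V_d = 1/1.04·[0.6769·15.8432 + 0.3231·57.7615] = 28.2558
Node 0 (S = 120): V_0 = 1/1.04·[0.6769·4.9217 + 0.3231·28.2558] = 11.9812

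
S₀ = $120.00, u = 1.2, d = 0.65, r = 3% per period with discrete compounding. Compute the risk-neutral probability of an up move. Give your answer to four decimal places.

p = 0.6909

Risk-neutral probability p = (1 + 0.03 − 0.65)/(1.2 − 0.65) = 0.3800/0.5500 = 0.6909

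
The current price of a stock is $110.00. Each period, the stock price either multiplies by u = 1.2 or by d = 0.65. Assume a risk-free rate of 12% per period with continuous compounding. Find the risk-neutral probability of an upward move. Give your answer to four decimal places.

p = 0.8682

Risk-neutral probability p = (e^0.12 − 0.65)/(1.2 − 0.65) = 0.4775/0.5500 = 0.8682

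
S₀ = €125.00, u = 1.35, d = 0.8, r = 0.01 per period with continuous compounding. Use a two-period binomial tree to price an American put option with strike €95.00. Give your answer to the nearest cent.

€5.62

Risk-neutral probability p = (e^0.01 − 0.8)/(1.35 − 0.8) = 0.2101/0.5500 = 0.3819
Terminal stock prices: S_uu = 227.8, S_ud = 135, S_dd = 80
Terminal payoffs (K − S): max(-132.8, 0) = 0, max(-40, 0) = 0, max(15, 0) = 15
Node u (S = 168.8): continuation = e^(−0.01)·[0.3819·0.0000 + 0.6181·0.0000] = 0.0000; exercise value = 0.0000 ≤ continuation, so V_u = 0.0000
Node d (S = 100): continuation = e^(−0.01)·[0.3819·0.0000 + 0.6181·15.0000] = 9.1791; exercise value = 0.0000 ≤ continuation, so V_d = 9.1791
Node 0 (S = 125): continuation = e^(−0.01)·[0.3819·0.0000 + 0.6181·9.1791] = 5.6171; exercise value = 0.0000 ≤ continuation, so V_0 = 5.6171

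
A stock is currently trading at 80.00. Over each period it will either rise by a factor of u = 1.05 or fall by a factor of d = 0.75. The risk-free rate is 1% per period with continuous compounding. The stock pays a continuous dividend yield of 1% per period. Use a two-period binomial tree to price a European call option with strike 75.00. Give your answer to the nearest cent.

8.99

Per-period risk-free factor R = e^0.01 = 1.0101; dividend-adjusted growth = e^(0.01−0.01) = 1.0000.
Risk-neutral probability p = (1.0000 − 0.75)/(1.05 − 0.75) = 0.2500/0.3000 = 0.8333
Terminal stock prices: S_uu = 88.2, S_ud = 63, S_dd = 45
Terminal payoffs (S − K): max(13.2, 0) = 13.2, max(-12, 0) = 0, max(-30, 0) = 0
Node u (S = 84): V_u = e^(−0.01)·[0.8333·13.2000 + 0.1667·0.0000] = 10.8905
Node d (S = 60): V_d = e^(−0.01)·[0.8333·0.0000 + 0.1667·0.0000] = 0.0000
Node 0 (S = 80): V_0 = e^(−0.01)·[0.8333·10.8905 + 0.1667·0.0000] = 8.9852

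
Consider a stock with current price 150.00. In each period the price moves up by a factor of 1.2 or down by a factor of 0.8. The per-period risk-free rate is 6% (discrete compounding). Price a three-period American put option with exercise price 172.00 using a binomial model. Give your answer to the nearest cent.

Risk-neutral probability p = (1 + 0.06 − 0.8)/(1.2 − 0.8) = 0.2600/0.4000 = 0.6500
Terminal stock prices: S_uuu = 259.2, S_uud = 172.8, S_udd = 115.2, S_ddd = 76.8
Terminal payoffs (K − S): max(-87.2, 0) = 0, max(-0.8, 0) = 0, max(56.8, 0) = 56.8, max(95.2, 0) = 95.2
Node uu (S = 216): continuation = 1/1.06·[0.6500·0.0000 + 0.3500·0.0000] = 0.0000; exercise value = 0.0000 ≤ continuation, so V_uu = 0.0000
Node ud (S = 144): continuation = 1/1.06·[0.6500·0.0000 + 0.3500·56.8000] = 18.7547; exercise value = 28.0000 > continuation, so V_ud = 28.0000 (exercise)
Node dd (S = 96): continuation = 1/1.06·[0.6500·56.8000 + 0.3500·95.2000] = 66.2642; exercise value = 76.0000 > continuation, so V_dd = 76.0000 (exercise)
Node u (S = 180): continuation = 1/1.06·[0.6500·0.0000 + 0.3500·28.0000] = 9.2453; exercise value = 0.0000 ≤ continuation, so V_u = 9.2453
Node d (S = 120): continuation = 1/1.06·[0.6500·28.0000 + 0.3500·76.0000] = 42.2642; exercise value = 52.0000 > continuation, so V_d = 52.0000 (exercise)
Node 0 (S = 150): continuation = 1/1.06·[0.6500·9.2453 + 0.3500·52.0000] = 22.8391; exercise value = 22.0000 ≤ continuation, so V_0 = 22.8391

22.84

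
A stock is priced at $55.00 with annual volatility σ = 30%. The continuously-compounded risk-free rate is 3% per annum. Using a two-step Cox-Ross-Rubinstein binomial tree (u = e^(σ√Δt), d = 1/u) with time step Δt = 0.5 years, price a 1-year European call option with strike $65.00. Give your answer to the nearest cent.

CRR parameters: u = e^(σ√Δt) = e^(0.3·√0.5) = 1.2363, d = 1/u = 0.8089
Per-period rate: rΔt = 0.03·0.5 = 0.015, so R = e^0.015 = 1.0151
Risk-neutral probability p = (e^0.015 − 0.8089)/(1.2363 − 0.8089) = 0.2063/0.4275 = 0.4825
Terminal stock prices: S_uu = 84.07, S_ud = 55, S_dd = 35.98
Terminal payoffs (S − K): max(19.07, 0) = 19.07, max(-10, 0) = 0, max(-29.02, 0) = 0
Node u (S = 68): V_u = e^(−0.015)·[0.4825·19.0656 + 0.5175·0.0000] = 9.0626
Node d (S = 44.49): V_d = e^(−0.015)·[0.4825·0.0000 + 0.5175·0.0000] = 0.0000
Node 0 (S = 55): V_0 = e^(−0.015)·[0.4825·9.0626 + 0.5175·0.0000] = 4.3078

$4.31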